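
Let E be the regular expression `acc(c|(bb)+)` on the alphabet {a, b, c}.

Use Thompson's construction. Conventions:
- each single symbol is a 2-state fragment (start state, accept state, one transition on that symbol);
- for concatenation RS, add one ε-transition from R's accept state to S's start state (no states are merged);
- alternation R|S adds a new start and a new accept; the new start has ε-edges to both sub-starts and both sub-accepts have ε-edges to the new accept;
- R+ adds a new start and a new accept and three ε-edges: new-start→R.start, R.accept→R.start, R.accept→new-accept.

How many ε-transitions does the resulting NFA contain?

Per subexpression:
Each of the 6 symbol leaves contributes 0 ε-transitions.
  bb → 1 ε-transition
  (bb)+ → 4 ε-transitions
  c|(bb)+ → 8 ε-transitions
  acc(c|(bb)+) → 11 ε-transitions

11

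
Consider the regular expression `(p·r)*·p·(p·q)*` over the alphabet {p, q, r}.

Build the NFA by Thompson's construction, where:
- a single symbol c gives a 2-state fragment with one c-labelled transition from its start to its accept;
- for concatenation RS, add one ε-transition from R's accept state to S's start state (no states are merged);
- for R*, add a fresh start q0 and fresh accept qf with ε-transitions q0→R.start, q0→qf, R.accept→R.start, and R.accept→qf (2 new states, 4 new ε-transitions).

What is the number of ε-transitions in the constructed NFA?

Recursing over subexpressions:
Each of the 5 symbol leaves contributes 0 ε-transitions.
  p·r = 1 ε-transition
  (p·r)* = 5 ε-transitions
  p·q = 1 ε-transition
  (p·q)* = 5 ε-transitions
  (p·r)*·p·(p·q)* = 12 ε-transitions

12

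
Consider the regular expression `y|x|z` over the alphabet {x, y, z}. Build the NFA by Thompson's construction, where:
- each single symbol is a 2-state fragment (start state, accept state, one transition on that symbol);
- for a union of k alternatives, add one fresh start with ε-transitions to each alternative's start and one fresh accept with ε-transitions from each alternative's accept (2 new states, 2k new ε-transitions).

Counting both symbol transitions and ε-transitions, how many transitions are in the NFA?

9

Building bottom-up:
Each of the 3 symbol leaves contributes 1 transition (1 symbol, 0 ε).
  y|x|z : 9 transitions (3 symbol, 6 ε)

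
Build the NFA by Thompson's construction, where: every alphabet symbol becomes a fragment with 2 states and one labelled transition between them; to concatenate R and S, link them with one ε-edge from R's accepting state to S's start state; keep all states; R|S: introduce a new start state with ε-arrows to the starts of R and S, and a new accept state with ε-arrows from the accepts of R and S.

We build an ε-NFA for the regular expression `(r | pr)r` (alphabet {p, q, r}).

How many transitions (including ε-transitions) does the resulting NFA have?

10

Bottom-up over the parse tree:
Each of the 4 symbol leaves contributes 1 transition (1 symbol, 0 ε).
  pr : 3 transitions (2 symbol, 1 ε)
  r | pr : 8 transitions (3 symbol, 5 ε)
  (r | pr)r : 10 transitions (4 symbol, 6 ε)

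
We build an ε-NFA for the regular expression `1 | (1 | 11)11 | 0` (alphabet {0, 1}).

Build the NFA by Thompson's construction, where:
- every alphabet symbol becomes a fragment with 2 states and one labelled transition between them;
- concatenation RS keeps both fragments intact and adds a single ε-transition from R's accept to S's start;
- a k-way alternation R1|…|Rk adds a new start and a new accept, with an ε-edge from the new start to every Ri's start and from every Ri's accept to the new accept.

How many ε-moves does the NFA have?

Per subexpression:
Each of the 7 symbol leaves contributes 0 ε-transitions.
  11 — 1 ε-transition
  1 | 11 — 5 ε-transitions
  (1 | 11)11 — 7 ε-transitions
  1 | (1 | 11)11 | 0 — 13 ε-transitions

13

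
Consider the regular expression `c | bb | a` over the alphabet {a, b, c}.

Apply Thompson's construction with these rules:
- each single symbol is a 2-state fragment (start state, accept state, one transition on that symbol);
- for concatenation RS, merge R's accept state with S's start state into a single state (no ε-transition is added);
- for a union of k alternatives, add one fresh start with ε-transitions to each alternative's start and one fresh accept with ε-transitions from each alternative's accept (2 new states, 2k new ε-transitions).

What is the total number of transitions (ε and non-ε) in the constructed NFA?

10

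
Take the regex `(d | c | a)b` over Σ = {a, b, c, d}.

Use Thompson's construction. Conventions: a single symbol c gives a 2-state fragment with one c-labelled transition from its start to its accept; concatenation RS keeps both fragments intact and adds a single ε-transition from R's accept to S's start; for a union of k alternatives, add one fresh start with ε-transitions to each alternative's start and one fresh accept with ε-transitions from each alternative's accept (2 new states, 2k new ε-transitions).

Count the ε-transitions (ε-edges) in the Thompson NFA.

Bottom-up over the parse tree:
Each of the 4 symbol leaves contributes 0 ε-transitions.
  d | c | a = 6 ε-transitions
  (d | c | a)b = 7 ε-transitions

7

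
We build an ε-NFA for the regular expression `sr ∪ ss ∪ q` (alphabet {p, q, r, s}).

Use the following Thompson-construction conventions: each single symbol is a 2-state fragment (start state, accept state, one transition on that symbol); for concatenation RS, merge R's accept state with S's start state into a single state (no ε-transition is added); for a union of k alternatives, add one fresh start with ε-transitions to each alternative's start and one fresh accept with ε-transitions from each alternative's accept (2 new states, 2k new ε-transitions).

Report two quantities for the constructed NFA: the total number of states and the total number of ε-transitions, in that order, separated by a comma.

10, 6

Per subexpression:
Each of the 5 symbol leaves contributes 2 states and 0 ε-transitions.
  sr — 3 states, 0 ε-transitions
  ss — 3 states, 0 ε-transitions
  sr ∪ ss ∪ q — 10 states, 6 ε-transitions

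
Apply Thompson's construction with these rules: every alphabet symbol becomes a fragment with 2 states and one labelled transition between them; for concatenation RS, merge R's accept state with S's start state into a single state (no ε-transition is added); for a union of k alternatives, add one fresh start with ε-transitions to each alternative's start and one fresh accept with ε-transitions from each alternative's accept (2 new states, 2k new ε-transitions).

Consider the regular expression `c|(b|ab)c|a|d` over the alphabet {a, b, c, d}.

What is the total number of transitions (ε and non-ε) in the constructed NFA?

19

Bottom-up over the parse tree:
Each of the 7 symbol leaves contributes 1 transition (1 symbol, 0 ε).
  ab = 2 transitions (2 symbol, 0 ε)
  b|ab = 7 transitions (3 symbol, 4 ε)
  (b|ab)c = 8 transitions (4 symbol, 4 ε)
  c|(b|ab)c|a|d = 19 transitions (7 symbol, 12 ε)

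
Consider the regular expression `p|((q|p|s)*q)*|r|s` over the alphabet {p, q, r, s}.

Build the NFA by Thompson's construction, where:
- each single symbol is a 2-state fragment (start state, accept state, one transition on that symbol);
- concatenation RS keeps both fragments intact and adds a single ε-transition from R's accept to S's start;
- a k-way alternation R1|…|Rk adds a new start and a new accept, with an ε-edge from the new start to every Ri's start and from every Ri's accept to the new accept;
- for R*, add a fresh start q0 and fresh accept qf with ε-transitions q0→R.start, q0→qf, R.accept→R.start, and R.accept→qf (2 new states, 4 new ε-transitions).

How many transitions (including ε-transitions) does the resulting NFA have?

Building bottom-up:
Each of the 7 symbol leaves contributes 1 transition (1 symbol, 0 ε).
  q|p|s : 9 transitions (3 symbol, 6 ε)
  (q|p|s)* : 13 transitions (3 symbol, 10 ε)
  (q|p|s)*q : 15 transitions (4 symbol, 11 ε)
  ((q|p|s)*q)* : 19 transitions (4 symbol, 15 ε)
  p|((q|p|s)*q)*|r|s : 30 transitions (7 symbol, 23 ε)

30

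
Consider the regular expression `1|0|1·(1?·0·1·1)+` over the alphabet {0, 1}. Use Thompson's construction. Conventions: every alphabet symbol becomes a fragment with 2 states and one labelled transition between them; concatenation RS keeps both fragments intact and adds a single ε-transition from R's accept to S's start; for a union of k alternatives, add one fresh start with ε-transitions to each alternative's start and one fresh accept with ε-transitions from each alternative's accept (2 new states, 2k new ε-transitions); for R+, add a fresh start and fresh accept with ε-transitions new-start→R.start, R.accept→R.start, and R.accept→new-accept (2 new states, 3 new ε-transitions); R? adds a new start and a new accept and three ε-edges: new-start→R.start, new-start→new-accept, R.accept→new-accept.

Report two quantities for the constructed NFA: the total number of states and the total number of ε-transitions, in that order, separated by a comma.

20, 16

By structural recursion:
Each of the 7 symbol leaves contributes 2 states and 0 ε-transitions.
  1? = 4 states, 3 ε-transitions
  1?·0·1·1 = 10 states, 6 ε-transitions
  (1?·0·1·1)+ = 12 states, 9 ε-transitions
  1·(1?·0·1·1)+ = 14 states, 10 ε-transitions
  1|0|1·(1?·0·1·1)+ = 20 states, 16 ε-transitions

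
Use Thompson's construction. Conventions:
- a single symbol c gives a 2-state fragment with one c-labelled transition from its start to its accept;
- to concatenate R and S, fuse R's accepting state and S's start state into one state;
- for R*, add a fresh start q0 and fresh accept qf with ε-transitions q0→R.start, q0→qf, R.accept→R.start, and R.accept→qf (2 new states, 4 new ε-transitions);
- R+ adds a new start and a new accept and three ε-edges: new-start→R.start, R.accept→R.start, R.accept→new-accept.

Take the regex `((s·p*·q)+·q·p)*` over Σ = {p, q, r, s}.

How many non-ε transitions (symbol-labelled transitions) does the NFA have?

5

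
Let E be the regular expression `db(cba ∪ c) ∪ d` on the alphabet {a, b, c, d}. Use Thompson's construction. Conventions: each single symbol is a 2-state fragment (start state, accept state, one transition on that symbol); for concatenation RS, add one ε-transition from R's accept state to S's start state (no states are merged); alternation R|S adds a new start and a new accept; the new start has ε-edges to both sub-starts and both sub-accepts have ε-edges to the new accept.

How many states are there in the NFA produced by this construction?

Recursing over subexpressions:
Each of the 7 symbol leaves contributes a 2-state fragment.
  cba : 6 states
  cba ∪ c : 10 states
  db(cba ∪ c) : 14 states
  db(cba ∪ c) ∪ d : 18 states

18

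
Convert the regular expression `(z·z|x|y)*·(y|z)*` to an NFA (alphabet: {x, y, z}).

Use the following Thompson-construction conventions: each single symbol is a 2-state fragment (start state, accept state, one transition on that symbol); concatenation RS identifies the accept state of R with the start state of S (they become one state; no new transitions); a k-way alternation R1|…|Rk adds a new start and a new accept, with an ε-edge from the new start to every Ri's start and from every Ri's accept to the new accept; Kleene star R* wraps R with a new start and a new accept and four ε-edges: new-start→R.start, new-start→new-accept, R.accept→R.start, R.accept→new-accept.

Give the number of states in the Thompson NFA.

Recursing over subexpressions:
Each of the 6 symbol leaves contributes a 2-state fragment.
  z·z : 3 states
  z·z|x|y : 9 states
  (z·z|x|y)* : 11 states
  y|z : 6 states
  (y|z)* : 8 states
  (z·z|x|y)*·(y|z)* : 18 states

18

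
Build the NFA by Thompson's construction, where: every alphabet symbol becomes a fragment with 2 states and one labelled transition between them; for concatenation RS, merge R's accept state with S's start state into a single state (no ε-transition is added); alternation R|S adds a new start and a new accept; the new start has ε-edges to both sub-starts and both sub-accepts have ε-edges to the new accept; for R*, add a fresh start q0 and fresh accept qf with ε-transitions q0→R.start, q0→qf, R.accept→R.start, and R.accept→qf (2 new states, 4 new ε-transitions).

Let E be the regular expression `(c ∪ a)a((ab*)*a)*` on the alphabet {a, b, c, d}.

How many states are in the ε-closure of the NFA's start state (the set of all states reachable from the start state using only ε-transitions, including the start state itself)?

Work bottom-up. For each fragment F, track |ε-closure(F.start)| and whether F's accept lies in that closure (i.e. whether F accepts ε). A single-symbol fragment has closure size 1 and does not accept ε.
  c ∪ a → new start ε-reaches every alternative's start; none of them accept ε, so the new accept is not reached: C = 1 + 1 + 1 = 3
  b* → C = 1 (new start) + 1 (body) + 1 (new accept) = 3
  ab* → C equals the left operand's closure size = 1 (its accept is not ε-reachable, so the closure stops there)
  (ab*)* → the star's fresh start ε-reaches both the body's start and the fresh accept: C = 2 + 1 = 3
  (ab*)*a → C = 3 + (1−1) = 3 (closure spills across the concat boundary because the left factor accepts ε)
  ((ab*)*a)* → the star's fresh start ε-reaches both the body's start and the fresh accept: C = 2 + 3 = 5
  (c ∪ a)a((ab*)*a)* → C equals the left operand's closure size = 3 (its accept is not ε-reachable, so the closure stops there)

3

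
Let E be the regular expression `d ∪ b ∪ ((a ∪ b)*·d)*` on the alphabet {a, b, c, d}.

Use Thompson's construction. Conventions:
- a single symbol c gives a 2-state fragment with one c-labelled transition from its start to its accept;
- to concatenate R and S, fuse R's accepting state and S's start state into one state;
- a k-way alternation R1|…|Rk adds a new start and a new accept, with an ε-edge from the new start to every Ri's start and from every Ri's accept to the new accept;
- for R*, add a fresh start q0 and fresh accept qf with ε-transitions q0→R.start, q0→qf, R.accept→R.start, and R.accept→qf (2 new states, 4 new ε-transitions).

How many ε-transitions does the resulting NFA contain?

By structural recursion:
Each of the 5 symbol leaves contributes 0 ε-transitions.
  a ∪ b → 4 ε-transitions
  (a ∪ b)* → 8 ε-transitions
  (a ∪ b)*·d → 8 ε-transitions
  ((a ∪ b)*·d)* → 12 ε-transitions
  d ∪ b ∪ ((a ∪ b)*·d)* → 18 ε-transitions

18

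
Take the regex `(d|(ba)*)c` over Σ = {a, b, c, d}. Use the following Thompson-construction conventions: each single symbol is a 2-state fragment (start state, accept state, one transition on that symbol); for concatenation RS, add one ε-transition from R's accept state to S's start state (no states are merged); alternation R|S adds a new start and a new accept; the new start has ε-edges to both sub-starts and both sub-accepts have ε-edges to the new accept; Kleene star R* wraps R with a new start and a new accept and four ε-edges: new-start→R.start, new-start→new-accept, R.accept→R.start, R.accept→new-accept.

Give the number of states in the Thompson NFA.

12

By structural recursion:
Each of the 4 symbol leaves contributes a 2-state fragment.
  ba → 4 states
  (ba)* → 6 states
  d|(ba)* → 10 states
  (d|(ba)*)c → 12 states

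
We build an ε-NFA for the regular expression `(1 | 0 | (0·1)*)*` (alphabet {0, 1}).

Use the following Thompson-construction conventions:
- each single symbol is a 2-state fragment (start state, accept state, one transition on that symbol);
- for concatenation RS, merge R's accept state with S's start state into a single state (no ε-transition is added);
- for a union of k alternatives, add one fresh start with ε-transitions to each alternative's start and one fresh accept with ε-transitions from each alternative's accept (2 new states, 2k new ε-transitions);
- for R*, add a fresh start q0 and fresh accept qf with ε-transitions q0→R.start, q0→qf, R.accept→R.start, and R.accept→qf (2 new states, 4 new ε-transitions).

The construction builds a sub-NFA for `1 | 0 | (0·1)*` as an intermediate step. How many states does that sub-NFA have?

11

Fragment for `1 | 0 | (0·1)*`:
Each of the 4 symbol leaves contributes a 2-state fragment.
  0·1 : 3 states
  (0·1)* : 5 states
  1 | 0 | (0·1)* : 11 states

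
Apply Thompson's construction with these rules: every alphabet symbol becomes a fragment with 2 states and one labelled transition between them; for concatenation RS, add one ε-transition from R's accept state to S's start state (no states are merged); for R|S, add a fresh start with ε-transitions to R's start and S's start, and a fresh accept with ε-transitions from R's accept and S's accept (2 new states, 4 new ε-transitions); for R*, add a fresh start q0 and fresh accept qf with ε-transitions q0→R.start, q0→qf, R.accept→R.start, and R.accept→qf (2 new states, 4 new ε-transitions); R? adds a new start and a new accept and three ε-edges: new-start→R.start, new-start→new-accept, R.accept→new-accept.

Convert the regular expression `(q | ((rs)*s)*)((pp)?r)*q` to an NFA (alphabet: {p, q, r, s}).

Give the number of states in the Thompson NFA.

Per subexpression:
Each of the 8 symbol leaves contributes a 2-state fragment.
  rs : 4 states
  (rs)* : 6 states
  (rs)*s : 8 states
  ((rs)*s)* : 10 states
  q | ((rs)*s)* : 14 states
  pp : 4 states
  (pp)? : 6 states
  (pp)?r : 8 states
  ((pp)?r)* : 10 states
  (q | ((rs)*s)*)((pp)?r)*q : 26 states

26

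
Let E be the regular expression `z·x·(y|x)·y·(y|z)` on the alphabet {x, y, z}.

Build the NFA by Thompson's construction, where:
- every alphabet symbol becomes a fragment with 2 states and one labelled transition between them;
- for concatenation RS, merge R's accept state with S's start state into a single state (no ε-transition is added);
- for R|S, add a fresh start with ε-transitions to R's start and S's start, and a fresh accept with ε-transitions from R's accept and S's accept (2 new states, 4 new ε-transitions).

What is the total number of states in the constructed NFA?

14

By structural recursion:
Each of the 7 symbol leaves contributes a 2-state fragment.
  y|x = 6 states
  y|z = 6 states
  z·x·(y|x)·y·(y|z) = 14 states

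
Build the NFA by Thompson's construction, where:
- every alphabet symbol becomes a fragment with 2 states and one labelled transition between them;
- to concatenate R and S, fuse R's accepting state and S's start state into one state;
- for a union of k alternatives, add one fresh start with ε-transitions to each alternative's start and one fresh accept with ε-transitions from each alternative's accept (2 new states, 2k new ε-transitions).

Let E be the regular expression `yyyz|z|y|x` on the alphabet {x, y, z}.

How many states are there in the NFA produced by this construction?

13

Building bottom-up:
Each of the 7 symbol leaves contributes a 2-state fragment.
  yyyz = 5 states
  yyyz|z|y|x = 13 states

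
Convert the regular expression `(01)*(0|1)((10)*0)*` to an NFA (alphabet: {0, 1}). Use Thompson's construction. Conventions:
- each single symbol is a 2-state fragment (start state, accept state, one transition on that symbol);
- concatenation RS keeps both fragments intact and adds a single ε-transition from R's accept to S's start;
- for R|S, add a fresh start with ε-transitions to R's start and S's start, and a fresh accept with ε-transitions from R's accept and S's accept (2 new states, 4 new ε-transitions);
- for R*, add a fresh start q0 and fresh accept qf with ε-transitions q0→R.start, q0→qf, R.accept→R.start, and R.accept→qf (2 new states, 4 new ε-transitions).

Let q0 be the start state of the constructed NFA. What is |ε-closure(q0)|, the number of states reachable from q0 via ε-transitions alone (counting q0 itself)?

Work bottom-up. For each fragment F, track |ε-closure(F.start)| and whether F's accept lies in that closure (i.e. whether F accepts ε). A single-symbol fragment has closure size 1 and does not accept ε.
  01 : |ε-closure| equals the left operand's closure size = 1 (its accept is not ε-reachable, so the closure stops there)
  (01)* : new start has ε-edges to the inner start and to the new accept, so |ε-closure| = 2 + 1 = 3
  0|1 : new start ε-reaches every alternative's start; none of them accept ε, so the new accept is not reached: |ε-closure| = 1 + 1 + 1 = 3
  10 : |ε-closure| equals the left operand's closure size = 1 (its accept is not ε-reachable, so the closure stops there)
  (10)* : the star's fresh start ε-reaches both the body's start and the fresh accept: |ε-closure| = 2 + 1 = 3
  (10)*0 : the left operand accepts ε, so the closure extends into the next operand (via the concat ε-link); |ε-closure| = 3 + 1 = 4
  ((10)*0)* : new start has ε-edges to the inner start and to the new accept, so |ε-closure| = 2 + 4 = 6
  (01)*(0|1)((10)*0)* : the left operand accepts ε, so the closure extends into the next operand (via the concat ε-link); |ε-closure| = 3 + 3 = 6

6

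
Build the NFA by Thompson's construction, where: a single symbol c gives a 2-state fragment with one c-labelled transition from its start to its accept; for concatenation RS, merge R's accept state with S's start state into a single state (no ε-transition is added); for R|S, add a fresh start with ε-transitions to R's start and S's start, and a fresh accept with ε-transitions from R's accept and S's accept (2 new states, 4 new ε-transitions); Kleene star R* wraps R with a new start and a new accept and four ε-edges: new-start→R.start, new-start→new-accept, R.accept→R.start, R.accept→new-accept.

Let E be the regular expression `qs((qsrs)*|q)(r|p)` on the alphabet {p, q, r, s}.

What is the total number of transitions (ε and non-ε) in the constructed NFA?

21

Recursing over subexpressions:
Each of the 9 symbol leaves contributes 1 transition (1 symbol, 0 ε).
  qsrs : 4 transitions (4 symbol, 0 ε)
  (qsrs)* : 8 transitions (4 symbol, 4 ε)
  (qsrs)*|q : 13 transitions (5 symbol, 8 ε)
  r|p : 6 transitions (2 symbol, 4 ε)
  qs((qsrs)*|q)(r|p) : 21 transitions (9 symbol, 12 ε)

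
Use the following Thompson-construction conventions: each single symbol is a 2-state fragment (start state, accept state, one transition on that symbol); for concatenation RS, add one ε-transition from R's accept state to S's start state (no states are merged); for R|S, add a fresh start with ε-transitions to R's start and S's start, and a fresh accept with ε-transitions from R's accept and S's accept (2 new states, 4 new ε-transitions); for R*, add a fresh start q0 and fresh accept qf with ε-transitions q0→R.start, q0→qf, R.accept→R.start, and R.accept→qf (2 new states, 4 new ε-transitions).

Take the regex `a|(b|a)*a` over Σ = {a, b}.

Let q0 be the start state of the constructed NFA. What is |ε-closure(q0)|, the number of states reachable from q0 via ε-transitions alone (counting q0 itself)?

8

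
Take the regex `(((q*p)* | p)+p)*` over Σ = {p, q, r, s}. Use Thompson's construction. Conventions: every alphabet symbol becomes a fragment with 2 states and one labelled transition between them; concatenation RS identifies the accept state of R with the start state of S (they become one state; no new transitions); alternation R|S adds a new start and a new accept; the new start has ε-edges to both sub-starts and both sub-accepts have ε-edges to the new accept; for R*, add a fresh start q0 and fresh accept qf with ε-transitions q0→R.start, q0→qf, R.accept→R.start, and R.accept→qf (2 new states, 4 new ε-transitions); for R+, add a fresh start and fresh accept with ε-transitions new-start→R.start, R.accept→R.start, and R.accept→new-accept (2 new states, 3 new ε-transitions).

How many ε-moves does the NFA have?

19

By structural recursion:
Each of the 4 symbol leaves contributes 0 ε-transitions.
  q* : 4 ε-transitions
  q*p : 4 ε-transitions
  (q*p)* : 8 ε-transitions
  (q*p)* | p : 12 ε-transitions
  ((q*p)* | p)+ : 15 ε-transitions
  ((q*p)* | p)+p : 15 ε-transitions
  (((q*p)* | p)+p)* : 19 ε-transitions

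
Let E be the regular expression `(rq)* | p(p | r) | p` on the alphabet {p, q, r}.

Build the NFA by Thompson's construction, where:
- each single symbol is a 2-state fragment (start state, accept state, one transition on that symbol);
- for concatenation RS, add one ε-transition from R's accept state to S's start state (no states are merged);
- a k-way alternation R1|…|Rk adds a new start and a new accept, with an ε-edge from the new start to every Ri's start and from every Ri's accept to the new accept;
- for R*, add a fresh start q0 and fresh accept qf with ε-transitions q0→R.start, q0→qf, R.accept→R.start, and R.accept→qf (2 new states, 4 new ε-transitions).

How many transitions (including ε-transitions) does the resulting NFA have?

22

By structural recursion:
Each of the 6 symbol leaves contributes 1 transition (1 symbol, 0 ε).
  rq — 3 transitions (2 symbol, 1 ε)
  (rq)* — 7 transitions (2 symbol, 5 ε)
  p | r — 6 transitions (2 symbol, 4 ε)
  p(p | r) — 8 transitions (3 symbol, 5 ε)
  (rq)* | p(p | r) | p — 22 transitions (6 symbol, 16 ε)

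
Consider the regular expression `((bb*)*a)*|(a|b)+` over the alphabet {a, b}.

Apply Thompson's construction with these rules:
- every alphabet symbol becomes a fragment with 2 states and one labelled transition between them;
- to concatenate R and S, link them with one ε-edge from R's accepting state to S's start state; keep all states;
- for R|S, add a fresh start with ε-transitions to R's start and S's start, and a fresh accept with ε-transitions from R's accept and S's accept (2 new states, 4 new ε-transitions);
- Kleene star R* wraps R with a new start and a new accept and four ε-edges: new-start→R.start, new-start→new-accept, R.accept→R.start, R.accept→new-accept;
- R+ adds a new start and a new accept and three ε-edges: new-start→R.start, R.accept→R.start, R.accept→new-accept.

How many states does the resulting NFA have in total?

22

By structural recursion:
Each of the 5 symbol leaves contributes a 2-state fragment.
  b* = 4 states
  bb* = 6 states
  (bb*)* = 8 states
  (bb*)*a = 10 states
  ((bb*)*a)* = 12 states
  a|b = 6 states
  (a|b)+ = 8 states
  ((bb*)*a)*|(a|b)+ = 22 states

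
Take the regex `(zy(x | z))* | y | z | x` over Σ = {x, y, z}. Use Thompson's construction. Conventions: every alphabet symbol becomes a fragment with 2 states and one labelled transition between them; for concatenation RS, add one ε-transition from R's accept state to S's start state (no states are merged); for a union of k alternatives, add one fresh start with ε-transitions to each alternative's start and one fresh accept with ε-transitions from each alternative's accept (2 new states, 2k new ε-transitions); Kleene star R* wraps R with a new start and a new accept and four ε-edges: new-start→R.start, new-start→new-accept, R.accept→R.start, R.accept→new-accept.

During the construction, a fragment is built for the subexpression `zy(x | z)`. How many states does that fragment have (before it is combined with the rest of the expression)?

10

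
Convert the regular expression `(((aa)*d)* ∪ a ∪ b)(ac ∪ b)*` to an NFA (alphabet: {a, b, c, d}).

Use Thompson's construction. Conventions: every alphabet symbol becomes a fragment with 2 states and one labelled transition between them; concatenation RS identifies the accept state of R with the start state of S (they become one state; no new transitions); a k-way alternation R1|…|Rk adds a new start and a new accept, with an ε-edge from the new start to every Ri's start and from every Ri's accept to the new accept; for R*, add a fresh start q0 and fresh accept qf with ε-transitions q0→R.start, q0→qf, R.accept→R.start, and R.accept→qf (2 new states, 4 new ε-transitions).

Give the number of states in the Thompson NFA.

Building bottom-up:
Each of the 8 symbol leaves contributes a 2-state fragment.
  aa → 3 states
  (aa)* → 5 states
  (aa)*d → 6 states
  ((aa)*d)* → 8 states
  ((aa)*d)* ∪ a ∪ b → 14 states
  ac → 3 states
  ac ∪ b → 7 states
  (ac ∪ b)* → 9 states
  (((aa)*d)* ∪ a ∪ b)(ac ∪ b)* → 22 states

22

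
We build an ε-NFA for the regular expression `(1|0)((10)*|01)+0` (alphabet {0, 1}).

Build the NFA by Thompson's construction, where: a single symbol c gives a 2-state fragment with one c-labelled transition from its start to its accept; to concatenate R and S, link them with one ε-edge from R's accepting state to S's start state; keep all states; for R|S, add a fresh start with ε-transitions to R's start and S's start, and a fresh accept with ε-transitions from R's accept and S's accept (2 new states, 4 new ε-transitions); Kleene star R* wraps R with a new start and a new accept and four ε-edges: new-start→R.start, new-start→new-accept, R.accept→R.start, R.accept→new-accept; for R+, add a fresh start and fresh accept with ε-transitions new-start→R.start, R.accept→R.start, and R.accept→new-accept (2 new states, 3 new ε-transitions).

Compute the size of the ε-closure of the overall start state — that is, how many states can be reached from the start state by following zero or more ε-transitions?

3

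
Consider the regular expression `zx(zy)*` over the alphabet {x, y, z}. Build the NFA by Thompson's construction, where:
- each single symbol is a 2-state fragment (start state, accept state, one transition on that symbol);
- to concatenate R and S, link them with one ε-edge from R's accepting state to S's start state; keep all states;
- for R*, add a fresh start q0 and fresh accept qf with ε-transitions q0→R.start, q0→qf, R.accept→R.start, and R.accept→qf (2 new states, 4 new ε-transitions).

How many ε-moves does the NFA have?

7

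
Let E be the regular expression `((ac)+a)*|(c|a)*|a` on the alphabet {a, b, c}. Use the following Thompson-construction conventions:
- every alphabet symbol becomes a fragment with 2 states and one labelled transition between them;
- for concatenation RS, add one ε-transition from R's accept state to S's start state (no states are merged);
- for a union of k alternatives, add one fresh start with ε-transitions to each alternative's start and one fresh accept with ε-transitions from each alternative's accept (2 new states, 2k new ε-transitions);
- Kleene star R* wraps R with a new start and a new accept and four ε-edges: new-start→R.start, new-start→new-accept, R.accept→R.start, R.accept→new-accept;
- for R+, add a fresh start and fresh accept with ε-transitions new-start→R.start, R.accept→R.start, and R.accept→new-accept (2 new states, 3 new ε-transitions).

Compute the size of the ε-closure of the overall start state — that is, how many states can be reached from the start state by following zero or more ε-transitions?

12

Let C(F) = |ε-closure(F.start)| within fragment F, and note whether F accepts ε. Symbol fragments have C = 1 and do not accept ε. Then:
  ac — same as the first factor's closure: C = 1
  (ac)+ — C = 1 + 1 = 2 (the body doesn't accept ε, so the new accept is not reached)
  (ac)+a — C equals the left operand's closure size = 2 (its accept is not ε-reachable, so the closure stops there)
  ((ac)+a)* — C = 1 (new start) + 2 (body) + 1 (new accept) = 4
  c|a — C = 1 + 1 + 1 = 3 (the new accept is not ε-reachable since no branch accepts ε)
  (c|a)* — C = 1 (new start) + 3 (body) + 1 (new accept) = 5
  ((ac)+a)*|(c|a)*|a — new start ε-reaches every alternative's start; at least one alternative accepts ε, so the union's new accept is reached too: C = 1 + 4 + 5 + 1 + 1 = 12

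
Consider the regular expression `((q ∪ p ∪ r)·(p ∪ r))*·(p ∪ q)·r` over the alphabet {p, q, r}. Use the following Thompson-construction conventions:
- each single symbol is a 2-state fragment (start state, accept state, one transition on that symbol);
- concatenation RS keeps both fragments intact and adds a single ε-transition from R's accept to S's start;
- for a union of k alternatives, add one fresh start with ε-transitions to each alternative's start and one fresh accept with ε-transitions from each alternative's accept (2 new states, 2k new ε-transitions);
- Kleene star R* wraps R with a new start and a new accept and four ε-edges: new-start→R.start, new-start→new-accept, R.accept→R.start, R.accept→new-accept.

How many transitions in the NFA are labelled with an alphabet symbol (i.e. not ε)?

8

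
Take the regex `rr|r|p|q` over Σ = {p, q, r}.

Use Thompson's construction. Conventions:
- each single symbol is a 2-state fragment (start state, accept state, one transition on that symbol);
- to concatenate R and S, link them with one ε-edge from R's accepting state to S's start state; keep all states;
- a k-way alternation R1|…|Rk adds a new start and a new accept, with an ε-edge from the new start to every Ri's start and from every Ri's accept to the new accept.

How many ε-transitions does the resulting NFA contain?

9

Recursing over subexpressions:
Each of the 5 symbol leaves contributes 0 ε-transitions.
  rr — 1 ε-transition
  rr|r|p|q — 9 ε-transitions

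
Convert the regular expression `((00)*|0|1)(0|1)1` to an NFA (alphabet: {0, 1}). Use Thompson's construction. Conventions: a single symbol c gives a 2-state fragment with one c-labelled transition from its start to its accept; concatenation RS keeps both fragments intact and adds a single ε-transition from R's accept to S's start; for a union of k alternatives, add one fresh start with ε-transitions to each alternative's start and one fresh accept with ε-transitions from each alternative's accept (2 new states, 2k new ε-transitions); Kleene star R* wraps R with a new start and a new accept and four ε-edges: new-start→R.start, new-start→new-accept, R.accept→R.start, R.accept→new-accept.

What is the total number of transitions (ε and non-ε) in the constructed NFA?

24

Bottom-up over the parse tree:
Each of the 7 symbol leaves contributes 1 transition (1 symbol, 0 ε).
  00 — 3 transitions (2 symbol, 1 ε)
  (00)* — 7 transitions (2 symbol, 5 ε)
  (00)*|0|1 — 15 transitions (4 symbol, 11 ε)
  0|1 — 6 transitions (2 symbol, 4 ε)
  ((00)*|0|1)(0|1)1 — 24 transitions (7 symbol, 17 ε)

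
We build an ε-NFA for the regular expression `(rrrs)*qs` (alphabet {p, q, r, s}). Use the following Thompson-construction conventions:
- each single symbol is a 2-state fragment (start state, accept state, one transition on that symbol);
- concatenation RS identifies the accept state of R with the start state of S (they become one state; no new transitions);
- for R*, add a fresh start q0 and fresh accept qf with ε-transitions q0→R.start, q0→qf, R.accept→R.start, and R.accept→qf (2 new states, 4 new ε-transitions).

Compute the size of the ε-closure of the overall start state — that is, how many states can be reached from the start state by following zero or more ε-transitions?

Compute the ε-closure size of each fragment's start state recursively; a symbol fragment's start has no outgoing ε-edge, so its closure is just itself (size 1).
  rrrs — |ε-closure| equals the left operand's closure size = 1 (its accept is not ε-reachable, so the closure stops there)
  (rrrs)* — |ε-closure| = 1 (new start) + 1 (body) + 1 (new accept) = 3
  (rrrs)*qs — the left operand accepts ε, so the closure extends into the next operand (the shared merged state is already counted); |ε-closure| = 3 + (1−1) = 3

3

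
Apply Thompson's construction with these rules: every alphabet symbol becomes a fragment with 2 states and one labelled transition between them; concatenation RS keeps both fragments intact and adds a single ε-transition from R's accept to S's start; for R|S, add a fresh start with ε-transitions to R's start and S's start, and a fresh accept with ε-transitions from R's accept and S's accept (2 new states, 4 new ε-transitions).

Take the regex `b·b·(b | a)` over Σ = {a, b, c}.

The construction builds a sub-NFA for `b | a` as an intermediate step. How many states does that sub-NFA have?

Fragment for `b | a`:
Each of the 2 symbol leaves contributes a 2-state fragment.
  b | a : 6 states

6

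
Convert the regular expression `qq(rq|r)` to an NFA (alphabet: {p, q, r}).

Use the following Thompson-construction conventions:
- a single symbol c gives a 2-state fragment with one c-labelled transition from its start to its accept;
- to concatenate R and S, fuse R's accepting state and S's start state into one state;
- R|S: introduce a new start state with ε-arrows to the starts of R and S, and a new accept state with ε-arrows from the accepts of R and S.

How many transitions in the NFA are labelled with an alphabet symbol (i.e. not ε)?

5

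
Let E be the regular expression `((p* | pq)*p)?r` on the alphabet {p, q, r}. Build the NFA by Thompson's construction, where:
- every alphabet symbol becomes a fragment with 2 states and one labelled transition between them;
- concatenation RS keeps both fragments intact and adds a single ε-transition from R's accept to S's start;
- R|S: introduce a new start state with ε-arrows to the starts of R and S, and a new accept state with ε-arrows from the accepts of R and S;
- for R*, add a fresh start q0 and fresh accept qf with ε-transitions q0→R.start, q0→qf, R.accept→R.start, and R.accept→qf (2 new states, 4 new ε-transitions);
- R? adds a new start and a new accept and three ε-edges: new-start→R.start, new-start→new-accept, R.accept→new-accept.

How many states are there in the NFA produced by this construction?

18

Recursing over subexpressions:
Each of the 5 symbol leaves contributes a 2-state fragment.
  p* → 4 states
  pq → 4 states
  p* | pq → 10 states
  (p* | pq)* → 12 states
  (p* | pq)*p → 14 states
  ((p* | pq)*p)? → 16 states
  ((p* | pq)*p)?r → 18 states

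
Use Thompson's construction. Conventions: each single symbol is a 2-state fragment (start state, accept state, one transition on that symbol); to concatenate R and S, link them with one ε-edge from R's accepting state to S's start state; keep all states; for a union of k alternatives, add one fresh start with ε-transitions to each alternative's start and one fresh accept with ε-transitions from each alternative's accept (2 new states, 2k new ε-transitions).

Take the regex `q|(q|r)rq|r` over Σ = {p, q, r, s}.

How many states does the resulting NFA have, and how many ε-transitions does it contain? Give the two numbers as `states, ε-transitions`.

16, 12

Recursing over subexpressions:
Each of the 6 symbol leaves contributes 2 states and 0 ε-transitions.
  q|r : 6 states, 4 ε-transitions
  (q|r)rq : 10 states, 6 ε-transitions
  q|(q|r)rq|r : 16 states, 12 ε-transitions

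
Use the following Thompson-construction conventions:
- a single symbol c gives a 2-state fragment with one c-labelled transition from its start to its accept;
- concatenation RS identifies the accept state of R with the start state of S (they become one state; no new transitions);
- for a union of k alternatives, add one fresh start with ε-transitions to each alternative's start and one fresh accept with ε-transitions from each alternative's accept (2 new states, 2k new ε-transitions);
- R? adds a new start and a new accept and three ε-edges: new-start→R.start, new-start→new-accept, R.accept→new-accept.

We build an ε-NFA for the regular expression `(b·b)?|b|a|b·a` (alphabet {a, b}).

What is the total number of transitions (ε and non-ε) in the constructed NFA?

By structural recursion:
Each of the 6 symbol leaves contributes 1 transition (1 symbol, 0 ε).
  b·b → 2 transitions (2 symbol, 0 ε)
  (b·b)? → 5 transitions (2 symbol, 3 ε)
  b·a → 2 transitions (2 symbol, 0 ε)
  (b·b)?|b|a|b·a → 17 transitions (6 symbol, 11 ε)

17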